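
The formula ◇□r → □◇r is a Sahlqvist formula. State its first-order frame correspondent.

This is the .2 axiom.
It corresponds to convergence: ∀x ∀y ∀z (Rxy ∧ Rxz → ∃w (Ryw ∧ Rzw)).

convergence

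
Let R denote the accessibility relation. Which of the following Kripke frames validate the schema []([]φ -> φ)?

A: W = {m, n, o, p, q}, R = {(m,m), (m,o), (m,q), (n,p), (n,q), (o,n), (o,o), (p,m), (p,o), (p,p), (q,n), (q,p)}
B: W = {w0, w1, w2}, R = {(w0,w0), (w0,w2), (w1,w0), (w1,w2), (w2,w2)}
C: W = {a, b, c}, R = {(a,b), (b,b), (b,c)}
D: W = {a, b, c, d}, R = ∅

The schema corresponds to shift-reflexivity: forall x forall y (Rxy -> Ryy).
A: fails — Ron but not Rnn.
B: satisfies the condition.
C: fails — Rbc but not Rcc.
D: satisfies the condition.

B, D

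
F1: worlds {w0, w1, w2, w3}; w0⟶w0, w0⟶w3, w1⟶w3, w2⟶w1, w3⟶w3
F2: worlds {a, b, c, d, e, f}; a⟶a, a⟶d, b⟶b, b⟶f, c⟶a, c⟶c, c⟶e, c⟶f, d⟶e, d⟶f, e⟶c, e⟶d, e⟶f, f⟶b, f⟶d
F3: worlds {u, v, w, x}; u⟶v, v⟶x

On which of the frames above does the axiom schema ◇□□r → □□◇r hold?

F1

The schema corresponds to a generalized confluence (Geach) condition: ∀x ∀y ∀z ((xRy ∧ xR²z) → ∃w (yR²w ∧ zRw)).
F1: ✓.
F2: fails — cRf, cR²a but no w with fR²w and aRw.
F3: fails — uRv, uR²x but no t with vR²t and xRt.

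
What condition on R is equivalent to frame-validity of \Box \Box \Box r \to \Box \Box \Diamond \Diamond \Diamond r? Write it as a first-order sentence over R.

\forall x \forall z (x R^2 z \to \exists w (x R^3 w \wedge z R^3 w))

This is a Sahlqvist (Geach-type) schema ◇^0□^3r → □^2◇^3r.
Minimal-valuation argument: fix x; take any y with xR^0y and any z with xR^2z. Set V(r) to the set of worlds R-reachable from y in exactly 3 steps. Then □^3r holds at y, so the antecedent holds at x; validity forces ◇^3r at z, giving a w with zR^3w and yR^3w.
First-order correspondent: \forall x \forall z (x R^2 z \to \exists w (x R^3 w \wedge z R^3 w)).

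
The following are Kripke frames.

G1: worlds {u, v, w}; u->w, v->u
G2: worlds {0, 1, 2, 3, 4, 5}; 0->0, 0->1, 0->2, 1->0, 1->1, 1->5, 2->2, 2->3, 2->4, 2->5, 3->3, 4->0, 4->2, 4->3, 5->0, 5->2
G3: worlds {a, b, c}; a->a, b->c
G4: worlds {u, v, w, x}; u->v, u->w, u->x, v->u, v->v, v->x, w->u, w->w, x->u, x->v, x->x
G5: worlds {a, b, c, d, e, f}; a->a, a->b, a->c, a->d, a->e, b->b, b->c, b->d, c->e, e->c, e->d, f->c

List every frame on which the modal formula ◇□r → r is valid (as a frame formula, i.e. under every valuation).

G4

Frame correspondent (Sahlqvist): ∀x ∀y (Rxy → Ryx) — i.e. symmetry.
G1: fails — Rvu but not Ruv.
G2: fails — R02 but not R20.
G3: fails — Rbc but not Rcb.
G4: holds.
G5: fails — Rbc but not Rcb.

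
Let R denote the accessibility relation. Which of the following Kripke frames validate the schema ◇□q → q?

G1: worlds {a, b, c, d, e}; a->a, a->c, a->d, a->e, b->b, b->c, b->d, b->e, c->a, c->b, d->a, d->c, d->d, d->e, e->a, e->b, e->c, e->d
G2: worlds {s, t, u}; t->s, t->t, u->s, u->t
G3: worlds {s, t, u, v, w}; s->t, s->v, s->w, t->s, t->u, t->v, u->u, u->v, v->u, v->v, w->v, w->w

none

The schema corresponds to symmetry: ∀x ∀y (Rxy → Ryx).
G1: fails — Rdc but not Rcd.
G2: fails — Rts but not Rst.
G3: fails — Rtv but not Rvt.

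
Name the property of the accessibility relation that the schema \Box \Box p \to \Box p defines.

Density

Suppose □□p→□p is valid. Take Rxy and set V(p)={w : xR²w}. Then □□p at x, so □p at x, so p at y, i.e. ∃z(Rxz∧Rzy).
Conversely, any frame satisfying \forall x \forall y (Rxy \to \exists z (Rxz \wedge Rzy)) validates the schema.
So the correspondent is density.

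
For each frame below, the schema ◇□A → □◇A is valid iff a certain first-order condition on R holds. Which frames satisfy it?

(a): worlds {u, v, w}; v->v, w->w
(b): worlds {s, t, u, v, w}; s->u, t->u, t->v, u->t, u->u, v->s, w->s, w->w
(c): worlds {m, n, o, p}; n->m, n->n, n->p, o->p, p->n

(a)

The schema corresponds to convergence: ∀x ∀y ∀z (Rxy ∧ Rxz → ∃w (Ryw ∧ Rzw)).
(a): satisfies the condition.
(b): fails — Rtv and Rtu but v and u have no common successor.
(c): fails — Rnn and Rnm but n and m have no common successor.
Valid on: (a).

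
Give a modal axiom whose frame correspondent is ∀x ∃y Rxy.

□r → ◇r

This is seriality; the standard corresponding axiom is D: □r → ◇r.
Suppose □r→◇r is valid. At any x set V(r)=W. Then □r at x, so ◇r at x, so x has a successor.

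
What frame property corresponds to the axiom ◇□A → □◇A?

This is the .2 axiom.
It corresponds to convergence: ∀x ∀y ∀z (Rxy ∧ Rxz → ∃w (Ryw ∧ Rzw)).

convergence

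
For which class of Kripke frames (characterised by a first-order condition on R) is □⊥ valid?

□⊥ is valid iff no world has any successor (otherwise □⊥ fails at any world with one).
The converse is a direct semantic check.
So the correspondent is emptiness of R.

Emptiness of R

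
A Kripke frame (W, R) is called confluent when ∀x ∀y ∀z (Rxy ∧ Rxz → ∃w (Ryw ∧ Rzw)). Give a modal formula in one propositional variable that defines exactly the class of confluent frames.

◇□p → □◇p

The condition is convergence. The .2 schema ◇□p → □◇p defines it.
Suppose ◇□p→□◇p is valid. Take Rxy, Rxz and set V(p)={w : Ryw}. Then □p at y so ◇□p at x, so □◇p at x, so ◇p at z, giving w with Rzw and Ryw.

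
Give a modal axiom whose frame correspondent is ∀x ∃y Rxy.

A defining formula is □ψ → ◇ψ (the D axiom).
Suppose □ψ→◇ψ is valid. At any x set V(ψ)=W. Then □ψ at x, so ◇ψ at x, so x has a successor.

□ψ → ◇ψ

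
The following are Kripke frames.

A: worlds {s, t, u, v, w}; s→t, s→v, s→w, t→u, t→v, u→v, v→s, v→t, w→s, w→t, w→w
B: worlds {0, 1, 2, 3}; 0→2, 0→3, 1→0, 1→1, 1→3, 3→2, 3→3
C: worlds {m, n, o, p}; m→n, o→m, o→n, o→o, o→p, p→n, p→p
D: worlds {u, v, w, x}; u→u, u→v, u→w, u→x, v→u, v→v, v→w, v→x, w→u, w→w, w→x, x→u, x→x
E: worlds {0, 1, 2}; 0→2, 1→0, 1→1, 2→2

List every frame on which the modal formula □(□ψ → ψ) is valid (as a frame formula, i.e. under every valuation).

D

Frame correspondent (Sahlqvist): ∀x ∀y (Rxy → Ryy) — i.e. shift-reflexivity.
A: fails — Ruv but not Rvv.
B: fails — R10 but not R00.
C: fails — Rom but not Rmm.
D: condition met.
E: fails — R10 but not R00.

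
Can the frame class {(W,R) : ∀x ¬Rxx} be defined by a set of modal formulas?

Not definable by any modal formula

Any modally definable frame class is closed under surjective bounded morphisms.
The 3-cycle (worlds 0,1,2 with 0→1→2→0) is irreflexive, and the map sending every world to a single reflexive point • is a surjective bounded morphism (forth: every edge maps to (•,•); back: every world has a successor). So any modal formula valid on the 3-cycle is also valid on the reflexive point, which is not irreflexive.
Hence irreflexivity is not modally definable.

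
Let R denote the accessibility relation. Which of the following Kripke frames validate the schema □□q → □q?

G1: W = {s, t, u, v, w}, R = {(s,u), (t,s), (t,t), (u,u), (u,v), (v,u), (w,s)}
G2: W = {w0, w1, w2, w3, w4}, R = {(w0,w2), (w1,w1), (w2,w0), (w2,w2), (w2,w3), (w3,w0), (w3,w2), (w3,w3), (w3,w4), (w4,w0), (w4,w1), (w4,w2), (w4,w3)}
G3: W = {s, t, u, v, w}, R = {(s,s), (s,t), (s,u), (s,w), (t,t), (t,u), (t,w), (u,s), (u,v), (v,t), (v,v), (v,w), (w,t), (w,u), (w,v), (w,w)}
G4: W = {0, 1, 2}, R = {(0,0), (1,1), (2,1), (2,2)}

G2, G3, G4

The schema corresponds to density: ∀x ∀y (Rxy → ∃z (Rxz ∧ Rzy)).
G1: fails — Rws but no z with Rwz and Rzs.
G2: holds.
G3: holds.
G4: holds.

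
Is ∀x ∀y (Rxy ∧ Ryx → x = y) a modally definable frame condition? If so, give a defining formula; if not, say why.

Not modally definable

Any modally definable frame class is closed under surjective bounded morphisms.
The 4-cycle (worlds s,t,u,v with s→t→u→v→s) is antisymmetric. Sending even-indexed worlds to a and odd-indexed worlds to b is a surjective bounded morphism onto the two-world frame with a↔b, which is not antisymmetric.
Hence antisymmetry is not modally definable.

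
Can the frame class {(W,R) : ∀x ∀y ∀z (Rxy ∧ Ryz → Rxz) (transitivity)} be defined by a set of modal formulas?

The condition is transitivity. A defining modal formula is □p → □□p.

Definable; □p → □□p defines it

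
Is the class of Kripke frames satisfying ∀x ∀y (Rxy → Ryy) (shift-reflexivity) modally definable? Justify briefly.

The condition is shift-reflexivity. A defining modal formula is □(□p → p).

Yes, by □(□p → p)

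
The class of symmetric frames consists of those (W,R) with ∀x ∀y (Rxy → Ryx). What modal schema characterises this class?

This is symmetry; the standard corresponding axiom is B: p → □◇p.
Suppose p→□◇p is valid. Take Rxy and set V(p)={x}. Then p at x, so □◇p at x, so ◇p at y, so some z with Ryz has p; z=x, i.e. Ryx.

p → □◇p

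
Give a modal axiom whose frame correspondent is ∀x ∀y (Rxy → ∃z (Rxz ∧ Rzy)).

□□r → □r

The condition is density. The C4 schema □□r → □r defines it.
Suppose □□r→□r is valid. Take Rxy and set V(r)={w : xR²w}. Then □□r at x, so □r at x, so r at y, i.e. ∃z(Rxz∧Rzy).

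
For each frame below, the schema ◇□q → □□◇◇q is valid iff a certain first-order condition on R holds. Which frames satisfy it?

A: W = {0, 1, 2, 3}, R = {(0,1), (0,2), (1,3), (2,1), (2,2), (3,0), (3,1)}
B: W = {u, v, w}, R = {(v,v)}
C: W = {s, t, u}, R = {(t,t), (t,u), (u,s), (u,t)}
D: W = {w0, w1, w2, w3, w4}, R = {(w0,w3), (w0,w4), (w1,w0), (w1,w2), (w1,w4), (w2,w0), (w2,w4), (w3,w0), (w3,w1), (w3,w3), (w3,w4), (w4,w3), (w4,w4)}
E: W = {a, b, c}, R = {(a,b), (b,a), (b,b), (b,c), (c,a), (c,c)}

Frame correspondent (Sahlqvist): ∀x ∀y ∀z ((xRy ∧ xR²z) → ∃w (yRw ∧ zR²w)) — i.e. a generalized confluence (Geach) condition.
A: fails — 0R1, 0R²1 but no w with 1Rw and 1R²w.
B: holds.
C: fails — tRt, tR²s but no w with tRw and sR²w.
D: holds.
E: holds.
Valid on: B, D, E.

B, D, E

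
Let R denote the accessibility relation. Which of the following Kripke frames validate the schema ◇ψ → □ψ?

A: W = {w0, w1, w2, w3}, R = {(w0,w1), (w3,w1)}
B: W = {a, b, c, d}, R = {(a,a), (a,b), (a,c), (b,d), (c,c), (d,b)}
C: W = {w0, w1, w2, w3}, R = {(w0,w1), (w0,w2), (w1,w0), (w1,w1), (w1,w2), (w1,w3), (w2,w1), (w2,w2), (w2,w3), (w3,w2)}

A

The schema corresponds to partial functionality: ∀x ∀y ∀z (Rxy ∧ Rxz → y = z).
A: condition met.
B: fails — a sees both a and b.
C: fails — w0 sees both w1 and w2.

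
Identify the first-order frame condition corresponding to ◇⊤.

◇⊤ holds at w iff w has a successor, so frame-validity of ◇⊤ is exactly seriality. Equivalently via □q → ◇q:
Suppose □q→◇q is valid. At any x set V(q)=W. Then □q at x, so ◇q at x, so x has a successor.
Conversely, on a frame with seriality the schema holds at every world under every valuation.
Frame condition: ∀x ∃y Rxy.

seriality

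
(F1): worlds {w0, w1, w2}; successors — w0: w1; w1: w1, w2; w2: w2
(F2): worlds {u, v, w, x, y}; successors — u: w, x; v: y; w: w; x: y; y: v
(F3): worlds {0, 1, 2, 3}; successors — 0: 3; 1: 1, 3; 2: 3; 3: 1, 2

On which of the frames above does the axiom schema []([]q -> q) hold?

(F1)

Frame correspondent (Sahlqvist): forall x forall y (Rxy -> Ryy) — i.e. shift-reflexivity.
(F1): holds.
(F2): fails — Rux but not Rxx.
(F3): fails — R32 but not R22.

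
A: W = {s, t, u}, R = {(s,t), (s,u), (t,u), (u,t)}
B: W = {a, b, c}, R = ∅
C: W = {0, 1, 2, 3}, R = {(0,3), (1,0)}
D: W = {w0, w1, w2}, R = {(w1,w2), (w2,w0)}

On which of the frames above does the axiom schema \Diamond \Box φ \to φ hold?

B

Frame correspondent (Sahlqvist): \forall x \forall y (Rxy \to Ryx) — i.e. symmetry.
A: fails — Rsu but not Rus.
B: ✓.
C: fails — R10 but not R01.
D: fails — Rw1w2 but not Rw2w1.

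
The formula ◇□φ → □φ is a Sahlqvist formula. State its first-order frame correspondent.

the Euclidean property

This is frame-equivalent to ◇φ → □◇φ (substitute ¬φ for φ and contrapose).
Suppose ◇φ→□◇φ is valid. Take Rxy, Rxz and set V(φ)={y}. Then ◇φ at x, so □◇φ at x, so ◇φ at z, so some w with Rzw has φ; w=y, i.e. Rzy. By symmetry of the argument, Ryz.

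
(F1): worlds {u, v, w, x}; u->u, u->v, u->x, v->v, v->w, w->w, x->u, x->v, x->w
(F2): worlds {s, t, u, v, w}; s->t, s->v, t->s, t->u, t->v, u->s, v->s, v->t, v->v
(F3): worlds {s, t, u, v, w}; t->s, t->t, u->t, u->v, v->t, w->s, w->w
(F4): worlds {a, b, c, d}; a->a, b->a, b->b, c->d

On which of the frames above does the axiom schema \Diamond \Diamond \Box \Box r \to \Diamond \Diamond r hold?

This is the axiom for a generalized confluence (Geach) condition; its first-order frame correspondent is \forall x \forall y (x R^2 y \to \exists w (y R^2 w \wedge x R^2 w)).
(F1): holds.
(F2): holds.
(F3): fails — tR²s but no w* with sR²w* and tR²w*.
(F4): holds.
Valid on: (F1), (F2), (F4).

(F1), (F2), (F4)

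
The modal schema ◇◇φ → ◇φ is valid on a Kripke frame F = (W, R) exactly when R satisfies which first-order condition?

Transitivity

Replacing φ by ¬φ and contraposing gives the equivalent schema □φ → □□φ.
Suppose □φ→□□φ is valid. Take Rxy, Ryz and set V(φ)={w : Rxw}. Then □φ at x, so □□φ at x, so □φ at y, so φ at z, i.e. Rxz.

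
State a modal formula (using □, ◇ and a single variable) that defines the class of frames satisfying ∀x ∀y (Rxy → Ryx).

ψ → □◇ψ

The condition is symmetry. The B schema ψ → □◇ψ defines it.
Suppose ψ→□◇ψ is valid. Take Rxy and set V(ψ)={x}. Then ψ at x, so □◇ψ at x, so ◇ψ at y, so some z with Ryz has ψ; z=x, i.e. Ryx.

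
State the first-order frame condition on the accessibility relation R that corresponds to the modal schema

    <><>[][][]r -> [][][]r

forall x forall y forall z ((x R^2 y & x R^3 z) -> exists w (y R^3 w & z = w))

This is a Sahlqvist (Geach-type) schema ◇^2□^3r → □^3◇^0r.
First-order correspondent: forall x forall y forall z ((x R^2 y & x R^3 z) -> exists w (y R^3 w & z = w)).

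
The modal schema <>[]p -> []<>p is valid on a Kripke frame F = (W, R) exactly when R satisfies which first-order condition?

Suppose ◇□p→□◇p is valid. Take Rxy, Rxz and set V(p)={w : Ryw}. Then □p at y so ◇□p at x, so □◇p at x, so ◇p at z, giving w with Rzw and Ryw.
Conversely, any frame satisfying forall x forall y forall z (Rxy & Rxz -> exists w (Ryw & Rzw)) validates the schema.
Frame condition: forall x forall y forall z (Rxy & Rxz -> exists w (Ryw & Rzw)).

Convergence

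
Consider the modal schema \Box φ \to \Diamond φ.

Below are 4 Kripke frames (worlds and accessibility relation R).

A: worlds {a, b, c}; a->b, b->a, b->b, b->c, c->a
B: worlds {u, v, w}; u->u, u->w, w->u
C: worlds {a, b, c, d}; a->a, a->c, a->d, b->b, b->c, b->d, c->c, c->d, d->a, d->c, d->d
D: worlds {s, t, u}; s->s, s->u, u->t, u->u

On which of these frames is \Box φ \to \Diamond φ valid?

This is the axiom for seriality; its first-order frame correspondent is \forall x \exists y Rxy.
A: ✓.
B: fails — world v has no successor.
C: ✓.
D: fails — world t has no successor.
Valid on: A, C.

A, C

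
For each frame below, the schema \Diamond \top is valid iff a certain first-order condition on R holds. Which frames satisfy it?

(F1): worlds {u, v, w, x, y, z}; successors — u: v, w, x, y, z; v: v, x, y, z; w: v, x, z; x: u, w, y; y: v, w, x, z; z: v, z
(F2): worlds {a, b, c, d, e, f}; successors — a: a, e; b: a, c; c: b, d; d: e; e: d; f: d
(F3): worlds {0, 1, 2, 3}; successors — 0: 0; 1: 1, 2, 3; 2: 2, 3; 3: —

This is the axiom for seriality; its first-order frame correspondent is \forall x \exists y Rxy.
(F1): satisfies the condition.
(F2): satisfies the condition.
(F3): fails — world 3 has no successor.

(F1), (F2)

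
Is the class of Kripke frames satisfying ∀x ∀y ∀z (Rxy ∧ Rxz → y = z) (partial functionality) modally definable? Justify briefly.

Yes, by ◇q → □q

The condition is partial functionality. A defining modal formula is ◇q → □q.
Suppose ◇q→□q is valid. Take Rxy, Rxz and set V(q)={y}. Then ◇q at x, so □q at x, so q at z, i.e. z=y.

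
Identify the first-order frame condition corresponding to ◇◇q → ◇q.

Equivalently (dual form): □q → □□q.
Suppose □q→□□q is valid. Take Rxy, Ryz and set V(q)={w : Rxw}. Then □q at x, so □□q at x, so □q at y, so q at z, i.e. Rxz.
The converse is a direct semantic check.
Frame condition: ∀x ∀y ∀z (Rxy ∧ Ryz → Rxz).

transitivity: ∀x ∀y ∀z (Rxy ∧ Ryz → Rxz)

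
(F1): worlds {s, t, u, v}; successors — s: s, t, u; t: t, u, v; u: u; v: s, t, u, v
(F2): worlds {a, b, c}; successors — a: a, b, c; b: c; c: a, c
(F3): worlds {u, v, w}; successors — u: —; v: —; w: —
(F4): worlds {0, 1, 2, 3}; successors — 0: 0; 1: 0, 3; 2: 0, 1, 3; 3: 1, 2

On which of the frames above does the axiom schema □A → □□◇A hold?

(F1), (F2), (F3)

This is the axiom for a generalized confluence (Geach) condition; its first-order frame correspondent is ∀x ∀z (xR²z → ∃w (xRw ∧ zRw)).
(F1): condition met.
(F2): condition met.
(F3): condition met.
(F4): fails — 3R²0 but no w with 3Rw and 0Rw.
Valid on: (F1), (F2), (F3).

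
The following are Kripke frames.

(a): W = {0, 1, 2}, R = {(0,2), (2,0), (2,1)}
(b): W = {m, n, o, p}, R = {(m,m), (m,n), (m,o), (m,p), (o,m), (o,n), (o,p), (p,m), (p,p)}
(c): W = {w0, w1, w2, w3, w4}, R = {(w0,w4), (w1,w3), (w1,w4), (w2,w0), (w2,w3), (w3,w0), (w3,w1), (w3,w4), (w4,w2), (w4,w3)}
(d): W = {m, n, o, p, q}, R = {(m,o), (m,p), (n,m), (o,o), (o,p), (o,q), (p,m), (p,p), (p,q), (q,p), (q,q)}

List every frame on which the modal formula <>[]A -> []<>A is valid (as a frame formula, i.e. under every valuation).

This is the axiom for convergence; its first-order frame correspondent is forall x forall y forall z (Rxy & Rxz -> exists w (Ryw & Rzw)).
(a): fails — R20 and R21 but 0 and 1 have no common successor.
(b): fails — Rmo and Rmn but o and n have no common successor.
(c): fails — Rw1w3 and Rw1w4 but w3 and w4 have no common successor.
(d): holds.

(d)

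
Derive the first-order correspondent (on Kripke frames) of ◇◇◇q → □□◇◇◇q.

∀x ∀y ∀z ((xR³y ∧ xR²z) → ∃w (y = w ∧ zR³w))

This is a Sahlqvist (Geach-type) schema ◇^3□^0q → □^2◇^3q.
Minimal-valuation argument: fix x; take any y with xR^3y and any z with xR^2z. Set V(q) to the set of worlds R-reachable from y in exactly 0 steps. Then □^0q holds at y, so the antecedent holds at x; validity forces ◇^3q at z, giving a w with zR^3w and yR^0w.
First-order correspondent: ∀x ∀y ∀z ((xR³y ∧ xR²z) → ∃w (y = w ∧ zR³w)).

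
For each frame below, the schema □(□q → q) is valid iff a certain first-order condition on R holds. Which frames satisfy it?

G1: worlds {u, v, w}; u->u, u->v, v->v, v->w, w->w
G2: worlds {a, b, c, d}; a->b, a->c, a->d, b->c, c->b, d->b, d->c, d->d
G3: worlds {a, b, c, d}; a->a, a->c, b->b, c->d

G1

The schema corresponds to shift-reflexivity: ∀x ∀y (Rxy → Ryy).
G1: condition met.
G2: fails — Rbc but not Rcc.
G3: fails — Rac but not Rcc.
Valid on: G1.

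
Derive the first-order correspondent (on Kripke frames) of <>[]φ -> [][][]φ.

This is a Sahlqvist (Geach-type) schema ◇^1□^1φ → □^3◇^0φ.
First-order correspondent: forall x forall y forall z ((xRy & x R^3 z) -> exists w (yRw & z = w)).

forall x forall y forall z ((xRy & x R^3 z) -> exists w (yRw & z = w))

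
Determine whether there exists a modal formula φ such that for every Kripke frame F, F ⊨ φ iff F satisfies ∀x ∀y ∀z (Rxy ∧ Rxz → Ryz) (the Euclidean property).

Definable; ◇r → □◇r defines it

The condition is the Euclidean property. A defining modal formula is ◇r → □◇r.
Suppose ◇r→□◇r is valid. Take Rxy, Rxz and set V(r)={y}. Then ◇r at x, so □◇r at x, so ◇r at z, so some w with Rzw has r; w=y, i.e. Rzy. By symmetry of the argument, Ryz.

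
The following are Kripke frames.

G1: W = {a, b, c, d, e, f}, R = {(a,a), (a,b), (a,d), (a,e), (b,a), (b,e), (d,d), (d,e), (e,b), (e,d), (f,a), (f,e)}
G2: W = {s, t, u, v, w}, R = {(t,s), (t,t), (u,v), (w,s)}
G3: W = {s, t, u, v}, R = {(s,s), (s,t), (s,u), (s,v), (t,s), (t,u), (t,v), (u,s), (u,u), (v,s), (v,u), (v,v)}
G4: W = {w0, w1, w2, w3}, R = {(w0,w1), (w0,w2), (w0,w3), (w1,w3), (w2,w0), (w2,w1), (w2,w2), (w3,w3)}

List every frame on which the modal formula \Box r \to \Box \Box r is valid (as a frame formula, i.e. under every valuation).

G2

Frame correspondent (Sahlqvist): \forall x \forall y \forall z (Rxy \wedge Ryz \to Rxz) — i.e. transitivity.
G1: fails — Reb and Rba but not Rea.
G2: holds.
G3: fails — Rus and Rsv but not Ruv.
G4: fails — Rw0w2 and Rw2w0 but not Rw0w0.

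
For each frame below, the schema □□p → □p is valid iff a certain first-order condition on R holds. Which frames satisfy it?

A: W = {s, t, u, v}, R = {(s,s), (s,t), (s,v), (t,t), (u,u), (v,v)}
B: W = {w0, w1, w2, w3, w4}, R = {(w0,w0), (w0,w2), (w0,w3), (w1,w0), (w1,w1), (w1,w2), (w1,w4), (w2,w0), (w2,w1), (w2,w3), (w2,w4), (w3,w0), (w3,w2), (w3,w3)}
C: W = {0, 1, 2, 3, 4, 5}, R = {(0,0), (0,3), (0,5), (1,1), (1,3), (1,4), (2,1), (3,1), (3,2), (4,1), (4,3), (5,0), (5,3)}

A, B

The schema corresponds to density: ∀x ∀y (Rxy → ∃z (Rxz ∧ Rzy)).
A: condition met.
B: condition met.
C: fails — R32 but no z with R3z and Rz2.
Valid on: A, B.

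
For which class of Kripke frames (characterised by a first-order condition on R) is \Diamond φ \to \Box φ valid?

partial functionality: \forall x \forall y \forall z (Rxy \wedge Rxz \to y = z)

Suppose ◇φ→□φ is valid. Take Rxy, Rxz and set V(φ)={y}. Then ◇φ at x, so □φ at x, so φ at z, i.e. z=y.
Conversely, on a frame with partial functionality the schema holds at every world under every valuation.
Frame condition: \forall x \forall y \forall z (Rxy \wedge Rxz \to y = z).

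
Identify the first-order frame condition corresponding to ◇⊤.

seriality

◇⊤ holds at w iff w has a successor, so frame-validity of ◇⊤ is exactly seriality. Equivalently via □ψ → ◇ψ:
Suppose □ψ→◇ψ is valid. At any x set V(ψ)=W. Then □ψ at x, so ◇ψ at x, so x has a successor.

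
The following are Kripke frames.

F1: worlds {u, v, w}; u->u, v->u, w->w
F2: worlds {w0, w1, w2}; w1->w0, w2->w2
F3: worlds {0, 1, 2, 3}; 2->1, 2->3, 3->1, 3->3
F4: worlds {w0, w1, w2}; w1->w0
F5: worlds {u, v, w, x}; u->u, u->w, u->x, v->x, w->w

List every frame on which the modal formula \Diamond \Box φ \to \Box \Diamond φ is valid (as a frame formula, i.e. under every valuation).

F1

This is the axiom for convergence; its first-order frame correspondent is \forall x \forall y \forall z (Rxy \wedge Rxz \to \exists w (Ryw \wedge Rzw)).
F1: holds.
F2: fails — Rw1w0 and Rw1w0 but w0 and w0 have no common successor.
F3: fails — R23 and R21 but 3 and 1 have no common successor.
F4: fails — Rw1w0 and Rw1w0 but w0 and w0 have no common successor.
F5: fails — Ruw and Rux but w and x have no common successor.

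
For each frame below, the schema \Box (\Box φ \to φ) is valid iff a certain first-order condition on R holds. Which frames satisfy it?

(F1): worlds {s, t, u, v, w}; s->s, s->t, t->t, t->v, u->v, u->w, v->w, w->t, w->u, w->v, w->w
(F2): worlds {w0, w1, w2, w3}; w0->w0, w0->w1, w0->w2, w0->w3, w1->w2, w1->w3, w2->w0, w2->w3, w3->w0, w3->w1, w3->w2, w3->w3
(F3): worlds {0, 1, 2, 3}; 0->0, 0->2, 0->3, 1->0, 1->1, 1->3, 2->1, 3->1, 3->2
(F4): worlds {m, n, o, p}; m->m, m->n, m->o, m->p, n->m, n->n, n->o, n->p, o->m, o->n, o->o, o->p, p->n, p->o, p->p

Frame correspondent (Sahlqvist): \forall x \forall y (Rxy \to Ryy) — i.e. shift-reflexivity.
(F1): fails — Ruv but not Rvv.
(F2): fails — Rw1w2 but not Rw2w2.
(F3): fails — R32 but not R22.
(F4): holds.

(F4)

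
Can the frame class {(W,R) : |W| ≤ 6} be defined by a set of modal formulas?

No — not modally definable

If a class were modally definable it would be closed under disjoint unions (Goldblatt–Thomason).
Any modal formula valid on each of 7 disjoint one-world frames is valid on their disjoint union (validity is preserved under disjoint unions). Each one-world frame has |W|=1≤6, but the union has |W|=7.
Hence having at most 6 worlds is not modally definable.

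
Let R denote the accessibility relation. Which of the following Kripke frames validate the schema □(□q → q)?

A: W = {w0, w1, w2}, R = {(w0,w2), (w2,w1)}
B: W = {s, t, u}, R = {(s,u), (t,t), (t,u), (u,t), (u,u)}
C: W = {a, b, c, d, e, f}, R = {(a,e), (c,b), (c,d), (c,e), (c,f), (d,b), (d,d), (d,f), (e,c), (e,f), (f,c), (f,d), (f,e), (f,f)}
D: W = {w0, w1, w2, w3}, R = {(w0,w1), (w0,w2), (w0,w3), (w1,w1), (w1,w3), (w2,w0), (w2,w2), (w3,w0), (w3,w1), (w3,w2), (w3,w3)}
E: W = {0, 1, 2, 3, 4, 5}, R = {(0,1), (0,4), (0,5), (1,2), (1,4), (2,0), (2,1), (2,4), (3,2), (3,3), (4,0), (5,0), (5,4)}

The schema corresponds to shift-reflexivity: ∀x ∀y (Rxy → Ryy).
A: fails — Rw0w2 but not Rw2w2.
B: satisfies the condition.
C: fails — Rfc but not Rcc.
D: fails — Rw3w0 but not Rw0w0.
E: fails — R32 but not R22.
Valid on: B.

B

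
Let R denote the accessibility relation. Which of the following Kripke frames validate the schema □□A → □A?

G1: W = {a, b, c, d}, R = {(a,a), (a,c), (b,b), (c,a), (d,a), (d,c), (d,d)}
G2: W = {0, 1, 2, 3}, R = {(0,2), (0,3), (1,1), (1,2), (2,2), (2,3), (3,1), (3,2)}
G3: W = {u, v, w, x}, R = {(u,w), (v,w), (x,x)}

The schema corresponds to density: ∀x ∀y (Rxy → ∃z (Rxz ∧ Rzy)).
G1: ✓.
G2: ✓.
G3: fails — Ruw but no z with Ruz and Rzw.

G1, G2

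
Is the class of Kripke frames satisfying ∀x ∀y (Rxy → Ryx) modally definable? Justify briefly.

This is a Sahlqvist condition; the B axiom r → □◇r defines it.
Suppose r→□◇r is valid. Take Rxy and set V(r)={x}. Then r at x, so □◇r at x, so ◇r at y, so some z with Ryz has r; z=x, i.e. Ryx.

Yes — defined by r → □◇r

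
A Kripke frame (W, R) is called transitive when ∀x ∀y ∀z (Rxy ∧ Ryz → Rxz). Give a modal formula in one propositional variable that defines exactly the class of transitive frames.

A defining formula is □ψ → □□ψ (the 4 axiom).
Suppose □ψ→□□ψ is valid. Take Rxy, Ryz and set V(ψ)={w : Rxw}. Then □ψ at x, so □□ψ at x, so □ψ at y, so ψ at z, i.e. Rxz.

□ψ → □□ψ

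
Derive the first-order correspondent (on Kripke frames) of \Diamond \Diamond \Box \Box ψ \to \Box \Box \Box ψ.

This is a Sahlqvist (Geach-type) schema ◇^2□^2ψ → □^3◇^0ψ.
Minimal-valuation argument: fix x; take any y with xR^2y and any z with xR^3z. Set V(ψ) to the set of worlds R-reachable from y in exactly 2 steps. Then □^2ψ holds at y, so the antecedent holds at x; validity forces ◇^0ψ at z, giving a w with zR^0w and yR^2w.
First-order correspondent: \forall x \forall y \forall z ((x R^2 y \wedge x R^3 z) \to \exists w (y R^2 w \wedge z = w)).

\forall x \forall y \forall z ((x R^2 y \wedge x R^3 z) \to \exists w (y R^2 w \wedge z = w))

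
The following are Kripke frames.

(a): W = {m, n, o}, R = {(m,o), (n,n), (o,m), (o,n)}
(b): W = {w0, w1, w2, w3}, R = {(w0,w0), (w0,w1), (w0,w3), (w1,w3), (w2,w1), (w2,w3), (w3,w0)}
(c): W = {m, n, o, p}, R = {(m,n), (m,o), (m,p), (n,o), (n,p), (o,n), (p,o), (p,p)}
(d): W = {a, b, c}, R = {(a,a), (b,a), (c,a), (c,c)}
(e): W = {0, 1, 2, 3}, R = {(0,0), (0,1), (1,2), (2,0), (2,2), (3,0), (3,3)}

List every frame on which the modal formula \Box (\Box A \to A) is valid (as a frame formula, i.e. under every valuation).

The schema corresponds to shift-reflexivity: \forall x \forall y (Rxy \to Ryy).
(a): fails — Rom but not Rmm.
(b): fails — Rw1w3 but not Rw3w3.
(c): fails — Ron but not Rnn.
(d): condition met.
(e): fails — R01 but not R11.
Valid on: (d).

(d)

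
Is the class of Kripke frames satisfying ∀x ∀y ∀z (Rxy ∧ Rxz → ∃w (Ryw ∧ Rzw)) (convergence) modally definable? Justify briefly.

Definable; ◇□p → □◇p defines it

This is a Sahlqvist condition; the .2 axiom ◇□p → □◇p defines it.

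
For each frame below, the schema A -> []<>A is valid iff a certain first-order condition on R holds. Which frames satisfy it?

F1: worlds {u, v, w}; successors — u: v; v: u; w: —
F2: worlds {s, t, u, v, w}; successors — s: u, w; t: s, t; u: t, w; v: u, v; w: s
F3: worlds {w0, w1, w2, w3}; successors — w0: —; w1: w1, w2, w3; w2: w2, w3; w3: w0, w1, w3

The schema corresponds to symmetry: forall x forall y (Rxy -> Ryx).
F1: condition met.
F2: fails — Ruw but not Rwu.
F3: fails — Rw1w2 but not Rw2w1.

F1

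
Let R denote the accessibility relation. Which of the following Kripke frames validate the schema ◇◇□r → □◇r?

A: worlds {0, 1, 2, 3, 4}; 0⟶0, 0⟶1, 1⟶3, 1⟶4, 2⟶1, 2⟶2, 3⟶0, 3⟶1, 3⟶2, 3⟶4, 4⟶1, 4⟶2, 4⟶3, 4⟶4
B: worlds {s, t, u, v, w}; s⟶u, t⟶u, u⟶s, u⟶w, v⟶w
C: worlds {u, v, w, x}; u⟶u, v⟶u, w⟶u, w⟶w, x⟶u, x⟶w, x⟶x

C

Frame correspondent (Sahlqvist): ∀x ∀y ∀z ((xR²y ∧ xRz) → ∃w (yRw ∧ zRw)) — i.e. a generalized confluence (Geach) condition.
A: fails — 0R²0, 0R1 but no w with 0Rw and 1Rw.
B: fails — sR²s, sRu but no w* with sRw* and uRw*.
C: holds.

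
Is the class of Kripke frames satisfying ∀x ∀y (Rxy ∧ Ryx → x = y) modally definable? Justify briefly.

Any modally definable frame class is closed under surjective bounded morphisms.
The 4-cycle (worlds s,t,u,v with s→t→u→v→s) is antisymmetric. Sending even-indexed worlds to a and odd-indexed worlds to b is a surjective bounded morphism onto the two-world frame with a↔b, which is not antisymmetric.
Hence antisymmetry is not modally definable.

Not modally definable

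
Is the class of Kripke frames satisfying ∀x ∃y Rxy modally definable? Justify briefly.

Definable; □p → ◇p defines it

The condition is seriality. A defining modal formula is □p → ◇p.
Suppose □p→◇p is valid. At any x set V(p)=W. Then □p at x, so ◇p at x, so x has a successor.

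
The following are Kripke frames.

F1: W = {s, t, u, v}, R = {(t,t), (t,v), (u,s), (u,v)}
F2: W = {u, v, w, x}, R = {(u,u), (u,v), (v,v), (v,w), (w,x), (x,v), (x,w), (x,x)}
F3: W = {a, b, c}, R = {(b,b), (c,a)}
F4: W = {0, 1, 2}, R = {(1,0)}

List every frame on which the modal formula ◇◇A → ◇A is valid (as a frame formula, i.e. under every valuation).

Frame correspondent (Sahlqvist): ∀x ∀y ∀z (Rxy ∧ Ryz → Rxz) — i.e. transitivity.
F1: satisfies the condition.
F2: fails — Ruv and Rvw but not Ruw.
F3: satisfies the condition.
F4: satisfies the condition.
Valid on: F1, F3, F4.

F1, F3, F4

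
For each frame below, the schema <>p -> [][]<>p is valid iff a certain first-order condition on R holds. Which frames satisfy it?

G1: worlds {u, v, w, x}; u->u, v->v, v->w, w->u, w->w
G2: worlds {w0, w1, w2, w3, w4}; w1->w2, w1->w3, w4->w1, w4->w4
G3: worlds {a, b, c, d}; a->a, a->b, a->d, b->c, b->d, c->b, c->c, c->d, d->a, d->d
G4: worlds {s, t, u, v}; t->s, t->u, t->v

Frame correspondent (Sahlqvist): forall x forall y forall z ((xRy & x R^2 z) -> exists w (y = w & zRw)) — i.e. a generalized confluence (Geach) condition.
G1: fails — vRv, vR²u but no t with v=t and uRt.
G2: fails — w4Rw1, w4R²w1 but no w with w1=w and w1Rw.
G3: fails — aRa, aR²b but no w with a=w and bRw.
G4: satisfies the condition.

G4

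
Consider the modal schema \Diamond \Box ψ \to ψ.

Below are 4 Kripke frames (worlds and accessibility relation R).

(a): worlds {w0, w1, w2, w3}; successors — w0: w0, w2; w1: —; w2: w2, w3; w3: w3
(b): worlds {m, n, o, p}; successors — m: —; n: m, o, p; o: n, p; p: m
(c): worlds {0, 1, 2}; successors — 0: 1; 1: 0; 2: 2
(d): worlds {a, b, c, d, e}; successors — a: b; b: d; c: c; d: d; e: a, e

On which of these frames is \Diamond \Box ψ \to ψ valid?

(c)

Frame correspondent (Sahlqvist): \forall x \forall y (Rxy \to Ryx) — i.e. symmetry.
(a): fails — Rw0w2 but not Rw2w0.
(b): fails — Rop but not Rpo.
(c): ✓.
(d): fails — Rea but not Rae.
Valid on: (c).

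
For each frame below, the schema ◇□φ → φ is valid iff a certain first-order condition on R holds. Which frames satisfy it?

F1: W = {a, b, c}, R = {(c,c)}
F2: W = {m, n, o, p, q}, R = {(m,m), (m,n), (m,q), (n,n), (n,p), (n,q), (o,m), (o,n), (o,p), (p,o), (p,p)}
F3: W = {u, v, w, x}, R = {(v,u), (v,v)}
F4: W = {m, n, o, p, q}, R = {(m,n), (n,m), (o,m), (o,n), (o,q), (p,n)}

F1

This is the axiom for symmetry; its first-order frame correspondent is ∀x ∀y (Rxy → Ryx).
F1: ✓.
F2: fails — Rom but not Rmo.
F3: fails — Rvu but not Ruv.
F4: fails — Rom but not Rmo.
Valid on: F1.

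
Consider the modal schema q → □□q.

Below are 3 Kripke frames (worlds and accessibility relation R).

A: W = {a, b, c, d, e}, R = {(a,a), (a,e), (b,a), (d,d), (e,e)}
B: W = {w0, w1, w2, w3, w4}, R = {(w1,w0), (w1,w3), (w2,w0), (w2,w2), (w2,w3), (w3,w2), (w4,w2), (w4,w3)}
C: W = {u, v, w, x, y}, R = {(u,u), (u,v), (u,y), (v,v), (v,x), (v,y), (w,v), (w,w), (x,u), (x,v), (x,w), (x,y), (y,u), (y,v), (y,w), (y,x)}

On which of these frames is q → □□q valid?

none

This is the axiom for a generalized confluence (Geach) condition; its first-order frame correspondent is ∀x ∀z (xR²z → ∃w (x = w ∧ z = w)).
A: fails — aR²e but a ≠ e.
B: fails — w1R²w2 but w1 ≠ w2.
C: fails — uR²v but u ≠ v.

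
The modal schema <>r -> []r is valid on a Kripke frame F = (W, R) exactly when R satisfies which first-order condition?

Suppose ◇r→□r is valid. Take Rxy, Rxz and set V(r)={y}. Then ◇r at x, so □r at x, so r at z, i.e. z=y.
Conversely, any frame satisfying forall x forall y forall z (Rxy & Rxz -> y = z) validates the schema.
Frame condition: forall x forall y forall z (Rxy & Rxz -> y = z).

partial functionality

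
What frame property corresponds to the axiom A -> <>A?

This is frame-equivalent to □A → A (substitute ¬A for A and contrapose).
Suppose □A→A is valid. At any x set V(A)={w : Rxw}. Then □A holds at x, so A holds at x, i.e. Rxx.

reflexivity: forall x Rxx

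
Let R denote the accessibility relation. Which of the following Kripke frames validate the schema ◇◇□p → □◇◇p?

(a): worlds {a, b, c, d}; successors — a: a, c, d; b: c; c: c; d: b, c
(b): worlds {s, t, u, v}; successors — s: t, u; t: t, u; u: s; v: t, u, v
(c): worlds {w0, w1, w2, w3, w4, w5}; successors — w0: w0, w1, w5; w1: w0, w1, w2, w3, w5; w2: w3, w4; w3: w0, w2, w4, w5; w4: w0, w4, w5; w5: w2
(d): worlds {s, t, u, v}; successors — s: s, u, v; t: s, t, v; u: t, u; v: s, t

(a), (d)

The schema corresponds to a generalized confluence (Geach) condition: ∀x ∀y ∀z ((xR²y ∧ xRz) → ∃w (yRw ∧ zR²w)).
(a): condition met.
(b): fails — sR²u, sRu but no w with uRw and uR²w.
(c): fails — w0R²w0, w0Rw5 but no w with w0Rw and w5R²w.
(d): condition met.
Valid on: (a), (d).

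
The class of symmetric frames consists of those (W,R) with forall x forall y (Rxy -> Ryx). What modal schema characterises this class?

p → □◇p

This is symmetry; the standard corresponding axiom is B: p → □◇p.
Suppose p→□◇p is valid. Take Rxy and set V(p)={x}. Then p at x, so □◇p at x, so ◇p at y, so some z with Ryz has p; z=x, i.e. Ryx.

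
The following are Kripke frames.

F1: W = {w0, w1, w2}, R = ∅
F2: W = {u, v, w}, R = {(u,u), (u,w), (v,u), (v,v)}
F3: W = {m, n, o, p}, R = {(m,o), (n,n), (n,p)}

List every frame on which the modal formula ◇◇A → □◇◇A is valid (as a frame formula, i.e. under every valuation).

F1

This is the axiom for a generalized confluence (Geach) condition; its first-order frame correspondent is ∀x ∀y ∀z ((xR²y ∧ xRz) → ∃w (y = w ∧ zR²w)).
F1: ✓.
F2: fails — uR²u, uRw but no t with u=t and wR²t.
F3: fails — nR²n, nRp but no w with n=w and pR²w.
Valid on: F1.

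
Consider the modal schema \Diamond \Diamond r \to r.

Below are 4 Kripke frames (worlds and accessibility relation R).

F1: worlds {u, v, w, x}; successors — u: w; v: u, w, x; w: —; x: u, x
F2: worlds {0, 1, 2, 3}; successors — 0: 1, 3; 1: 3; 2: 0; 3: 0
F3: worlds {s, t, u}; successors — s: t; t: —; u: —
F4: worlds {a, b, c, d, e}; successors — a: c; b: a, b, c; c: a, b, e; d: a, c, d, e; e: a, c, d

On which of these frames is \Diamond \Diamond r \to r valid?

Frame correspondent (Sahlqvist): \forall x \forall y (x R^2 y \to \exists w (y = w \wedge x = w)) — i.e. a generalized confluence (Geach) condition.
F1: fails — vR²u but u ≠ v.
F2: fails — 0R²3 but 3 ≠ 0.
F3: holds.
F4: fails — aR²b but b ≠ a.

F3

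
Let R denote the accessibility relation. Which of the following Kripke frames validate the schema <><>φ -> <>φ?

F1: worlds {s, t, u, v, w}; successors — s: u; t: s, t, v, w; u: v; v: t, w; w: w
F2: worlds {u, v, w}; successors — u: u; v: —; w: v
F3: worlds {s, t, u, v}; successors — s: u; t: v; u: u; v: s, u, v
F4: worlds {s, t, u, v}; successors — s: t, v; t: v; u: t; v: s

The schema corresponds to transitivity: forall x forall y forall z (Rxy & Ryz -> Rxz).
F1: fails — Ruv and Rvw but not Ruw.
F2: ✓.
F3: fails — Rtv and Rvu but not Rtu.
F4: fails — Rtv and Rvs but not Rts.
Valid on: F2.

F2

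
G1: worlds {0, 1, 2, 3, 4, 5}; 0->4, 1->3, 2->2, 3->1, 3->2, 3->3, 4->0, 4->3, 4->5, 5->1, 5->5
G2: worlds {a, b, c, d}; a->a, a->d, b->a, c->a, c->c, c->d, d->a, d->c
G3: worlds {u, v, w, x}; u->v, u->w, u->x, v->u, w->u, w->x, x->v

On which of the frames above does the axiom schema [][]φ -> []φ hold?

Frame correspondent (Sahlqvist): forall x forall y (Rxy -> exists z (Rxz & Rzy)) — i.e. density.
G1: fails — R04 but no z with R0z and Rz4.
G2: satisfies the condition.
G3: fails — Ruw but no z with Ruz and Rzw.
Valid on: G2.

G2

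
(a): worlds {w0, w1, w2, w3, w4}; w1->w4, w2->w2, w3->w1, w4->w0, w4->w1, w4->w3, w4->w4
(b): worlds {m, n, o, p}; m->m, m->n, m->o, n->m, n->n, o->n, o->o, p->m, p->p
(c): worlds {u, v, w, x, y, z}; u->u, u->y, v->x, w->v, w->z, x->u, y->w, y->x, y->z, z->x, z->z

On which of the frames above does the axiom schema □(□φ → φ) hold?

Frame correspondent (Sahlqvist): ∀x ∀y (Rxy → Ryy) — i.e. shift-reflexivity.
(a): fails — Rw3w1 but not Rw1w1.
(b): ✓.
(c): fails — Ryx but not Rxx.

(b)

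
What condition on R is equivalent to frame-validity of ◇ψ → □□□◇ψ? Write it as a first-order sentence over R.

∀x ∀y ∀z ((xRy ∧ xR³z) → ∃w (y = w ∧ zRw))

This is a Sahlqvist (Geach-type) schema ◇^1□^0ψ → □^3◇^1ψ.
Minimal-valuation argument: fix x; take any y with xR^1y and any z with xR^3z. Set V(ψ) to the set of worlds R-reachable from y in exactly 0 steps. Then □^0ψ holds at y, so the antecedent holds at x; validity forces ◇^1ψ at z, giving a w with zR^1w and yR^0w.
First-order correspondent: ∀x ∀y ∀z ((xRy ∧ xR³z) → ∃w (y = w ∧ zRw)).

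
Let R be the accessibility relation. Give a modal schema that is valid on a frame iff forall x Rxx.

A defining formula is □ψ → ψ (the T axiom).
Suppose □ψ→ψ is valid. At any x set V(ψ)={w : Rxw}. Then □ψ holds at x, so ψ holds at x, i.e. Rxx.

□ψ → ψ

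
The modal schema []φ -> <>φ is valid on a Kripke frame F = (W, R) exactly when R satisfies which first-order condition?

Suppose □φ→◇φ is valid. At any x set V(φ)=W. Then □φ at x, so ◇φ at x, so x has a successor.

seriality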